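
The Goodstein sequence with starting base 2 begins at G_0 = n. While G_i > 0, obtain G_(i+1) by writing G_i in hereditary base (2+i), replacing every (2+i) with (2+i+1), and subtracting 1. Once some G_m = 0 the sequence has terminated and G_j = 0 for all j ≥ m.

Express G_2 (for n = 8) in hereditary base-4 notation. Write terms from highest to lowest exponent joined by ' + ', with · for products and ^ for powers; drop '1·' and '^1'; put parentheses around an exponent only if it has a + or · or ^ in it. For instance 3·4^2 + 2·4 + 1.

[0] 8 ≡ 2^(2 + 1) (base 2). Lift 3: 81. −1: 80.
[1] 80 ≡ 2·3^3 + 2·3^2 + 2·3 + 2 (base 3). Lift 4: 554. −1: 553.
[2] 553 ≡ 2·4^4 + 2·4^2 + 2·4 + 1 (base 4). Lift 5: 6311. −1: 6310.

2·4^4 + 2·4^2 + 2·4 + 1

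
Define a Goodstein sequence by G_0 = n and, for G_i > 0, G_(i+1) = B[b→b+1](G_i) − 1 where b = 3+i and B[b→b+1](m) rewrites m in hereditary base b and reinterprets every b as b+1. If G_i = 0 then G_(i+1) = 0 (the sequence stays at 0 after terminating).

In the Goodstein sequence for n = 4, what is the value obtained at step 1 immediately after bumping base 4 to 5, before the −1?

[0] 4 ≡ 3 + 1 (base 3). Lift 4: 5. −1: 4.
[1] 4 ≡ 4 (base 4). Lift 5: 5. −1: 4.

5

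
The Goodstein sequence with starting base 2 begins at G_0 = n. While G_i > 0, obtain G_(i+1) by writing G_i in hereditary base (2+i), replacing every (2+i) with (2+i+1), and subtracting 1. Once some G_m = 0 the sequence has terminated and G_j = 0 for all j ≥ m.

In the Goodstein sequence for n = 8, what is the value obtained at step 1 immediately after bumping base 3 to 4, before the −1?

554

G_0 = 8. HB_2(8) = 2^(2 + 1). Bump = 81. G_1 = 80.
G_1 = 80. HB_3(80) = 2·3^3 + 2·3^2 + 2·3 + 2. Bump = 554. G_2 = 553.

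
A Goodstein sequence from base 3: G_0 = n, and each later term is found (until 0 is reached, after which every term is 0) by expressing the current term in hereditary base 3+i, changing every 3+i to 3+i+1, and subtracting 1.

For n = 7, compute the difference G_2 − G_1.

1

G_0=7  [base 3] 2·3 + 1  →[3↦4]→  2·4 + 1 = 9  −1 ⇒ G_1=8
G_1=8  [base 4] 2·4  →[4↦5]→  2·5 = 10  −1 ⇒ G_2=9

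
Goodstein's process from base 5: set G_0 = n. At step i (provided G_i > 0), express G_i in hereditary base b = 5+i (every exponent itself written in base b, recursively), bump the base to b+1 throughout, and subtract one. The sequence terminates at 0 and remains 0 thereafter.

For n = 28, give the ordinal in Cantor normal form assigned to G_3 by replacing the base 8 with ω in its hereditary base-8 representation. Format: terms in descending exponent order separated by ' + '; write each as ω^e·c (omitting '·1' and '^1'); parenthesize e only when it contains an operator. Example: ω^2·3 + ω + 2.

28 —HB5→ 5^2 + 3 —bump→ 6^2 + 3 = 39 —(−1)→ 38
38 —HB6→ 6^2 + 2 —bump→ 7^2 + 2 = 51 —(−1)→ 50
50 —HB7→ 7^2 + 1 —bump→ 8^2 + 1 = 65 —(−1)→ 64
64 —HB8→ 8^2 —bump→ 9^2 = 81 —(−1)→ 80

ω^2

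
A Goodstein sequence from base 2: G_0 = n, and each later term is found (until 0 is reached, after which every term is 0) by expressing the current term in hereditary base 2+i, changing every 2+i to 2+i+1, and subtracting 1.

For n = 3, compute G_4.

(0) 3|_2 = 2 + 1 ↦ 3 + 1|_3 = 4 ⇒ 3
(1) 3|_3 = 3 ↦ 4|_4 = 4 ⇒ 3
(2) 3|_4 = 3 ↦ 3|_5 = 3 ⇒ 2
(3) 2|_5 = 2 ↦ 2|_6 = 2 ⇒ 1
(4) 1|_6 = 1 ↦ 1|_7 = 1 ⇒ 0

1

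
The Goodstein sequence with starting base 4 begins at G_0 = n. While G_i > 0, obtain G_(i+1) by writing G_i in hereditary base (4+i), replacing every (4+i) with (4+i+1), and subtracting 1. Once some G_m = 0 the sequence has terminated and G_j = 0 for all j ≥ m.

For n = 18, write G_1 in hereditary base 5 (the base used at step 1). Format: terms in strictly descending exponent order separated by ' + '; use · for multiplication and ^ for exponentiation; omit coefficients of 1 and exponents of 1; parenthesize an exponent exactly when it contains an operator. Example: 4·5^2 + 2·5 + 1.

G_0 = 18. HB_4(18) = 4^2 + 2. Bump = 27. G_1 = 26.
G_1 = 26. HB_5(26) = 5^2 + 1. Bump = 37. G_2 = 36.

5^2 + 1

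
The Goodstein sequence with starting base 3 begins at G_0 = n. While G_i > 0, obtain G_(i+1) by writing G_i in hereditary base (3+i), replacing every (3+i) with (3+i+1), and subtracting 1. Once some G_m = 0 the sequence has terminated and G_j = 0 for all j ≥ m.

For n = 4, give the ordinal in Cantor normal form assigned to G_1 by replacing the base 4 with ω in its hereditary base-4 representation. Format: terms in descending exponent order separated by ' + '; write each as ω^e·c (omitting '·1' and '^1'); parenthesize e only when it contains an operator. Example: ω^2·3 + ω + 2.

[0] 4 ≡ 3 + 1 (base 3). Lift 4: 5. −1: 4.
[1] 4 ≡ 4 (base 4). Lift 5: 5. −1: 4.

ω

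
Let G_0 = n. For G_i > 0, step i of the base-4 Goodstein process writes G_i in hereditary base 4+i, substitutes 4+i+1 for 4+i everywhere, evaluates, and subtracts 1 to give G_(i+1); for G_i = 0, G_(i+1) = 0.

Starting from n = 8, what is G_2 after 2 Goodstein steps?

(0) 8|_4 = 2·4 ↦ 2·5|_5 = 10 ⇒ 9
(1) 9|_5 = 5 + 4 ↦ 6 + 4|_6 = 10 ⇒ 9
(2) 9|_6 = 6 + 3 ↦ 7 + 3|_7 = 10 ⇒ 9

9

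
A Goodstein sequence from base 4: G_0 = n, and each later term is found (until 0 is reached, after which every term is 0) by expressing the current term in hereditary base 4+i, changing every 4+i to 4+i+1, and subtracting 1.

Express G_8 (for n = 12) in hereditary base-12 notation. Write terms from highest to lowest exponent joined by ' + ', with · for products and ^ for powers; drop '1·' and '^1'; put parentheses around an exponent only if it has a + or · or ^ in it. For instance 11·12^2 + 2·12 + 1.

12 + 7

i=0: 12 = 3·4 (b=4); 4→5: 3·5 = 15; 15−1 = 14
i=1: 14 = 2·5 + 4 (b=5); 5→6: 2·6 + 4 = 16; 16−1 = 15
i=2: 15 = 2·6 + 3 (b=6); 6→7: 2·7 + 3 = 17; 17−1 = 16
i=3: 16 = 2·7 + 2 (b=7); 7→8: 2·8 + 2 = 18; 18−1 = 17
i=4: 17 = 2·8 + 1 (b=8); 8→9: 2·9 + 1 = 19; 19−1 = 18
i=5: 18 = 2·9 (b=9); 9→10: 2·10 = 20; 20−1 = 19
i=6: 19 = 10 + 9 (b=10); 10→11: 11 + 9 = 20; 20−1 = 19
i=7: 19 = 11 + 8 (b=11); 11→12: 12 + 8 = 20; 20−1 = 19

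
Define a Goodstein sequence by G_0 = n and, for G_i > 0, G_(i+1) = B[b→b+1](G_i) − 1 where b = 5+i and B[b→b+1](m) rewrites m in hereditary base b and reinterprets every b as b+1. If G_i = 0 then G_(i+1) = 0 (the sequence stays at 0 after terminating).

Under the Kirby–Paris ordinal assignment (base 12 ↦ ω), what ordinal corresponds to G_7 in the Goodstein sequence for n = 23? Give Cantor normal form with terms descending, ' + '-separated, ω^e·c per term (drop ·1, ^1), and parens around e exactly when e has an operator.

(0) 23|_5 = 4·5 + 3 ↦ 4·6 + 3|_6 = 27 ⇒ 26
(1) 26|_6 = 4·6 + 2 ↦ 4·7 + 2|_7 = 30 ⇒ 29
(2) 29|_7 = 4·7 + 1 ↦ 4·8 + 1|_8 = 33 ⇒ 32
(3) 32|_8 = 4·8 ↦ 4·9|_9 = 36 ⇒ 35
(4) 35|_9 = 3·9 + 8 ↦ 3·10 + 8|_10 = 38 ⇒ 37
(5) 37|_10 = 3·10 + 7 ↦ 3·11 + 7|_11 = 40 ⇒ 39
(6) 39|_11 = 3·11 + 6 ↦ 3·12 + 6|_12 = 42 ⇒ 41

ω·3 + 5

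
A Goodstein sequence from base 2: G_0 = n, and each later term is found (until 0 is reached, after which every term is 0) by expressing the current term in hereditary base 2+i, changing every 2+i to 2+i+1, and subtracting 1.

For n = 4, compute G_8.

G_0 = 4. HB_2(4) = 2^2. Bump = 27. G_1 = 26.
G_1 = 26. HB_3(26) = 2·3^2 + 2·3 + 2. Bump = 42. G_2 = 41.
G_2 = 41. HB_4(41) = 2·4^2 + 2·4 + 1. Bump = 61. G_3 = 60.
G_3 = 60. HB_5(60) = 2·5^2 + 2·5. Bump = 84. G_4 = 83.
G_4 = 83. HB_6(83) = 2·6^2 + 6 + 5. Bump = 110. G_5 = 109.
G_5 = 109. HB_7(109) = 2·7^2 + 7 + 4. Bump = 140. G_6 = 139.
G_6 = 139. HB_8(139) = 2·8^2 + 8 + 3. Bump = 174. G_7 = 173.
G_7 = 173. HB_9(173) = 2·9^2 + 9 + 2. Bump = 212. G_8 = 211.
G_8 = 211. HB_10(211) = 2·10^2 + 10 + 1. Bump = 254. G_9 = 253.

211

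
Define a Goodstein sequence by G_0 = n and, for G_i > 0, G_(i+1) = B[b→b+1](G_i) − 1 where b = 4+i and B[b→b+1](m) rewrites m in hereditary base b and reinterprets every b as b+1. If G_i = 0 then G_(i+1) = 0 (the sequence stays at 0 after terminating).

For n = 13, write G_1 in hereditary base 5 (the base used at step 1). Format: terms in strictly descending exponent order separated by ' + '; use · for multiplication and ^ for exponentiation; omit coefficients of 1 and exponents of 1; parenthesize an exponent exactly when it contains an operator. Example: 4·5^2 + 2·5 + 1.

step 0: 13 = 3·4 + 1; sub 5 for 4: 3·5 + 1; = 16; G_1 = 16−1 = 15
step 1: 15 = 3·5; sub 6 for 5: 3·6; = 18; G_2 = 18−1 = 17

3·5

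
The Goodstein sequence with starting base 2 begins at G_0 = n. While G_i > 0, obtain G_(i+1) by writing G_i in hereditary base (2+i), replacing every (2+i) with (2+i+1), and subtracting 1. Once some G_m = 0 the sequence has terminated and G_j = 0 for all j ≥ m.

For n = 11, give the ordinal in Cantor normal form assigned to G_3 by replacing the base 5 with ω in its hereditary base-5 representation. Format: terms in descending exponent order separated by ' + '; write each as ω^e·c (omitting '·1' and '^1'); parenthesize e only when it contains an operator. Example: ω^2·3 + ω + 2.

[0] 11 ≡ 2^(2 + 1) + 2 + 1 (base 2). Lift 3: 85. −1: 84.
[1] 84 ≡ 3^(3 + 1) + 3 (base 3). Lift 4: 1028. −1: 1027.
[2] 1027 ≡ 4^(4 + 1) + 3 (base 4). Lift 5: 15628. −1: 15627.
[3] 15627 ≡ 5^(5 + 1) + 2 (base 5). Lift 6: 279938. −1: 279937.

ω^(ω + 1) + 2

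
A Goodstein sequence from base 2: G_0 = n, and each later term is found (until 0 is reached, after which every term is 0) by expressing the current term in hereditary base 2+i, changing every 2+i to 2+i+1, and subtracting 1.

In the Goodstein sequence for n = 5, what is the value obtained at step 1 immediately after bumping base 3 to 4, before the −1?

256

G_0=5  [base 2] 2^2 + 1  →[2↦3]→  3^3 + 1 = 28  −1 ⇒ G_1=27
G_1=27  [base 3] 3^3  →[3↦4]→  4^4 = 256  −1 ⇒ G_2=255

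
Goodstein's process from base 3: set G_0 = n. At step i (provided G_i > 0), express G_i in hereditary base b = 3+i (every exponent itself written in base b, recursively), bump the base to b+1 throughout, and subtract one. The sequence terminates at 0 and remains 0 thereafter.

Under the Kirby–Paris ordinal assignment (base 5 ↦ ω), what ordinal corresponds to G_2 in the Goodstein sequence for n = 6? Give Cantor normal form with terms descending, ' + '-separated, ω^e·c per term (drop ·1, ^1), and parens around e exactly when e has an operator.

ω + 2

(0) 6|_3 = 2·3 ↦ 2·4|_4 = 8 ⇒ 7
(1) 7|_4 = 4 + 3 ↦ 5 + 3|_5 = 8 ⇒ 7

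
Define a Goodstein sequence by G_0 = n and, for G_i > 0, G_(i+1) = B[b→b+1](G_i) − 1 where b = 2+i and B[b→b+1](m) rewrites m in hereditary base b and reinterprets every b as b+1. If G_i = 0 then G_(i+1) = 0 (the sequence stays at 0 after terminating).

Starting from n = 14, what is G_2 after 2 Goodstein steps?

1281

G_0=14  [base 2] 2^(2 + 1) + 2^2 + 2  →[2↦3]→  3^(3 + 1) + 3^3 + 3 = 111  −1 ⇒ G_1=110
G_1=110  [base 3] 3^(3 + 1) + 3^3 + 2  →[3↦4]→  4^(4 + 1) + 4^4 + 2 = 1282  −1 ⇒ G_2=1281
G_2=1281  [base 4] 4^(4 + 1) + 4^4 + 1  →[4↦5]→  5^(5 + 1) + 5^5 + 1 = 18751  −1 ⇒ G_3=18750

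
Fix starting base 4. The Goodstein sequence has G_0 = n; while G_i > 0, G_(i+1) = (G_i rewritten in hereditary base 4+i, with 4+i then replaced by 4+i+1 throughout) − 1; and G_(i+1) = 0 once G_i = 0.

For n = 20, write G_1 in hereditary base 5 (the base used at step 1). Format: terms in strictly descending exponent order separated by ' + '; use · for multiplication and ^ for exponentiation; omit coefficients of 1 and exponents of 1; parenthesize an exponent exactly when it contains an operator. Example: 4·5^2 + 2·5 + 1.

5^2 + 4

(0) 20|_4 = 4^2 + 4 ↦ 5^2 + 5|_5 = 30 ⇒ 29
(1) 29|_5 = 5^2 + 4 ↦ 6^2 + 4|_6 = 40 ⇒ 39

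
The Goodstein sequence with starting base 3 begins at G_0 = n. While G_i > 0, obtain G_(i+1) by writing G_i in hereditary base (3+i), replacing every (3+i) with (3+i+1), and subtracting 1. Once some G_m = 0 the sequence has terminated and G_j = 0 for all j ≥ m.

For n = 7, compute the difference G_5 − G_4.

G_0=7  [base 3] 2·3 + 1  →[3↦4]→  2·4 + 1 = 9  −1 ⇒ G_1=8
G_1=8  [base 4] 2·4  →[4↦5]→  2·5 = 10  −1 ⇒ G_2=9
G_2=9  [base 5] 5 + 4  →[5↦6]→  6 + 4 = 10  −1 ⇒ G_3=9
G_3=9  [base 6] 6 + 3  →[6↦7]→  7 + 3 = 10  −1 ⇒ G_4=9
G_4=9  [base 7] 7 + 2  →[7↦8]→  8 + 2 = 10  −1 ⇒ G_5=9

0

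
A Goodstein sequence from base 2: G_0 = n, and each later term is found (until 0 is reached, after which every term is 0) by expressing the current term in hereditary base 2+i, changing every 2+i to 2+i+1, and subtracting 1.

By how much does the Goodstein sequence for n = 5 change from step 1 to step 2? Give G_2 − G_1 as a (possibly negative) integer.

228

G_0 = 5. HB_2(5) = 2^2 + 1. Bump = 28. G_1 = 27.
G_1 = 27. HB_3(27) = 3^3. Bump = 256. G_2 = 255.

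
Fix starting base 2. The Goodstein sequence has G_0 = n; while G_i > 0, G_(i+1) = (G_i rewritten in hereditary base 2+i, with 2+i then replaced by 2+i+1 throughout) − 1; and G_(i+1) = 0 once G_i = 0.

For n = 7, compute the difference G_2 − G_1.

(0) 7|_2 = 2^2 + 2 + 1 ↦ 3^3 + 3 + 1|_3 = 31 ⇒ 30
(1) 30|_3 = 3^3 + 3 ↦ 4^4 + 4|_4 = 260 ⇒ 259

229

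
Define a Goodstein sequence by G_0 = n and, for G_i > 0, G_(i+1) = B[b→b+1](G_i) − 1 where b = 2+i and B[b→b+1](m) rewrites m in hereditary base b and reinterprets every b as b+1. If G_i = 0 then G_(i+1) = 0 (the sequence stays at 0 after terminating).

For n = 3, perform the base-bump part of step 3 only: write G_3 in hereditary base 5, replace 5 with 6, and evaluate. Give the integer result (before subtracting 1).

2

step 0: 3 = 2 + 1; sub 3 for 2: 3 + 1; = 4; G_1 = 4−1 = 3
step 1: 3 = 3; sub 4 for 3: 4; = 4; G_2 = 4−1 = 3
step 2: 3 = 3; sub 5 for 4: 3; = 3; G_3 = 3−1 = 2
step 3: 2 = 2; sub 6 for 5: 2; = 2; G_4 = 2−1 = 1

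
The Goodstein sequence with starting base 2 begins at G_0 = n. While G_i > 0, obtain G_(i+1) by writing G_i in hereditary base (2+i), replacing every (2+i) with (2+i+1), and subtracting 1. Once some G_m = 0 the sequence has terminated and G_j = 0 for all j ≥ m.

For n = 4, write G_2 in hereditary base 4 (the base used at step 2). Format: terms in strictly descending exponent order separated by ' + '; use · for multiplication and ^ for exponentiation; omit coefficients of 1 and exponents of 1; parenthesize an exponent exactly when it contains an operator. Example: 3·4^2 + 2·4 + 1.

4 —HB2→ 2^2 —bump→ 3^3 = 27 —(−1)→ 26
26 —HB3→ 2·3^2 + 2·3 + 2 —bump→ 2·4^2 + 2·4 + 2 = 42 —(−1)→ 41
41 —HB4→ 2·4^2 + 2·4 + 1 —bump→ 2·5^2 + 2·5 + 1 = 61 —(−1)→ 60

2·4^2 + 2·4 + 1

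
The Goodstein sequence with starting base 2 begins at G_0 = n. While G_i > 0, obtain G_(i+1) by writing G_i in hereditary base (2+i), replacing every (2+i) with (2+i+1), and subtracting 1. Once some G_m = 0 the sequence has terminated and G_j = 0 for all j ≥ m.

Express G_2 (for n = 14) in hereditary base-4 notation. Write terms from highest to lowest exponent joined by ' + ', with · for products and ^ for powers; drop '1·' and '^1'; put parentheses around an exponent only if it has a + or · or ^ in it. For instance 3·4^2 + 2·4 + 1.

base 2: 14 = 2^(2 + 1) + 2^2 + 2; at 3: 3^(3 + 1) + 3^3 + 3 = 111; next = 110
base 3: 110 = 3^(3 + 1) + 3^3 + 2; at 4: 4^(4 + 1) + 4^4 + 2 = 1282; next = 1281

4^(4 + 1) + 4^4 + 1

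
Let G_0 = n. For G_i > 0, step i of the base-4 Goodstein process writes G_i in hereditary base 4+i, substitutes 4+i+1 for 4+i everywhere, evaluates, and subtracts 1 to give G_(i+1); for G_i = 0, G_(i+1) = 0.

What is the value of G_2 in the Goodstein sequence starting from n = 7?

7

7 —HB4→ 4 + 3 —bump→ 5 + 3 = 8 —(−1)→ 7
7 —HB5→ 5 + 2 —bump→ 6 + 2 = 8 —(−1)→ 7
7 —HB6→ 6 + 1 —bump→ 7 + 1 = 8 —(−1)→ 7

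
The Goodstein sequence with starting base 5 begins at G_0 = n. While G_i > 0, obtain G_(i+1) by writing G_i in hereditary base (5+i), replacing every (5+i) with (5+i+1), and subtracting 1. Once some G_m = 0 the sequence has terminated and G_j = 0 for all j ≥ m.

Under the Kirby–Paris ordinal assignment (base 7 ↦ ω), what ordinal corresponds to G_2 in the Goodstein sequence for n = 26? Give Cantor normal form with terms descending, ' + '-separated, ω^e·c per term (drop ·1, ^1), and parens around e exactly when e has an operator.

G_0 = 26. HB_5(26) = 5^2 + 1. Bump = 37. G_1 = 36.
G_1 = 36. HB_6(36) = 6^2. Bump = 49. G_2 = 48.
G_2 = 48. HB_7(48) = 6·7 + 6. Bump = 54. G_3 = 53.

ω·6 + 6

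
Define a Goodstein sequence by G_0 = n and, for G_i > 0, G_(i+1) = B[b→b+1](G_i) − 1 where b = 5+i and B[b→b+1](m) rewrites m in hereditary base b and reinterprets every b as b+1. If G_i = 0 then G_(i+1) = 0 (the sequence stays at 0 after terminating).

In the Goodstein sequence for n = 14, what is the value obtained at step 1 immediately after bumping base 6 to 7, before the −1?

17

step 0: 14 = 2·5 + 4; sub 6 for 5: 2·6 + 4; = 16; G_1 = 16−1 = 15
step 1: 15 = 2·6 + 3; sub 7 for 6: 2·7 + 3; = 17; G_2 = 17−1 = 16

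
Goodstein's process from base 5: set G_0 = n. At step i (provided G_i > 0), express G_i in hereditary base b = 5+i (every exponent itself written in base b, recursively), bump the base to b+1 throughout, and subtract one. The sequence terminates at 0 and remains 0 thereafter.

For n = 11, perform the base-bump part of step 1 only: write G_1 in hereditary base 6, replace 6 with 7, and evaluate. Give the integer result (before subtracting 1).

step 0: 11 = 2·5 + 1; sub 6 for 5: 2·6 + 1; = 13; G_1 = 13−1 = 12
step 1: 12 = 2·6; sub 7 for 6: 2·7; = 14; G_2 = 14−1 = 13

14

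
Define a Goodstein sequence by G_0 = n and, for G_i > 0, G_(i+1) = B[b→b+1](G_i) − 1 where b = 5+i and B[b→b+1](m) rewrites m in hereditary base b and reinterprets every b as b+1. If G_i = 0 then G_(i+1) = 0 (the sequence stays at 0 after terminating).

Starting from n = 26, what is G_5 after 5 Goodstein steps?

63

(0) 26|_5 = 5^2 + 1 ↦ 6^2 + 1|_6 = 37 ⇒ 36
(1) 36|_6 = 6^2 ↦ 7^2|_7 = 49 ⇒ 48
(2) 48|_7 = 6·7 + 6 ↦ 6·8 + 6|_8 = 54 ⇒ 53
(3) 53|_8 = 6·8 + 5 ↦ 6·9 + 5|_9 = 59 ⇒ 58
(4) 58|_9 = 6·9 + 4 ↦ 6·10 + 4|_10 = 64 ⇒ 63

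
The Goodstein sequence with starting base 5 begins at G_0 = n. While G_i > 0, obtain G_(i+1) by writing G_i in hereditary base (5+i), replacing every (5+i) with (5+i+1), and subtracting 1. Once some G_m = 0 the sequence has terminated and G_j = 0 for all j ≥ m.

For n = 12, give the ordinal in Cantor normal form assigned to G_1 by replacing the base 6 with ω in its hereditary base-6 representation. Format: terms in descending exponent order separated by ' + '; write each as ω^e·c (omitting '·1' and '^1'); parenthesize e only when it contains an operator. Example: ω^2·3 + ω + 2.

ω·2 + 1

12 —HB5→ 2·5 + 2 —bump→ 2·6 + 2 = 14 —(−1)→ 13
13 —HB6→ 2·6 + 1 —bump→ 2·7 + 1 = 15 —(−1)→ 14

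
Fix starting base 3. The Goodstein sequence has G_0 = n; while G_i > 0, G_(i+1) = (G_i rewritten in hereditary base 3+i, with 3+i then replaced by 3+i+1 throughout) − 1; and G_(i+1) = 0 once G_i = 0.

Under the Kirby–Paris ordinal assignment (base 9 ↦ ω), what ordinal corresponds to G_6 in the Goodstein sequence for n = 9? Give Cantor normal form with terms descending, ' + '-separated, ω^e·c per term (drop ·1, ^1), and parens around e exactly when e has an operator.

base 3: 9 = 3^2; at 4: 4^2 = 16; next = 15
base 4: 15 = 3·4 + 3; at 5: 3·5 + 3 = 18; next = 17
base 5: 17 = 3·5 + 2; at 6: 3·6 + 2 = 20; next = 19
base 6: 19 = 3·6 + 1; at 7: 3·7 + 1 = 22; next = 21
base 7: 21 = 3·7; at 8: 3·8 = 24; next = 23
base 8: 23 = 2·8 + 7; at 9: 2·9 + 7 = 25; next = 24

ω·2 + 6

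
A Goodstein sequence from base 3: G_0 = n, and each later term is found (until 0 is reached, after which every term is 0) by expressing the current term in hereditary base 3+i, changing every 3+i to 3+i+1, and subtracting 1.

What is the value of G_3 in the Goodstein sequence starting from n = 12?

37

i=0: 12 = 3^2 + 3 (b=3); 3→4: 4^2 + 4 = 20; 20−1 = 19
i=1: 19 = 4^2 + 3 (b=4); 4→5: 5^2 + 3 = 28; 28−1 = 27
i=2: 27 = 5^2 + 2 (b=5); 5→6: 6^2 + 2 = 38; 38−1 = 37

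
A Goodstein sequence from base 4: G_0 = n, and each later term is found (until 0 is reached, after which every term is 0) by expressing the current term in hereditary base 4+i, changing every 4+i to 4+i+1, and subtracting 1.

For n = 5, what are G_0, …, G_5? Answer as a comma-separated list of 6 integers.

5, 5, 5, 4, 3, 2

(0) 5|_4 = 4 + 1 ↦ 5 + 1|_5 = 6 ⇒ 5
(1) 5|_5 = 5 ↦ 6|_6 = 6 ⇒ 5
(2) 5|_6 = 5 ↦ 5|_7 = 5 ⇒ 4
(3) 4|_7 = 4 ↦ 4|_8 = 4 ⇒ 3
(4) 3|_8 = 3 ↦ 3|_9 = 3 ⇒ 2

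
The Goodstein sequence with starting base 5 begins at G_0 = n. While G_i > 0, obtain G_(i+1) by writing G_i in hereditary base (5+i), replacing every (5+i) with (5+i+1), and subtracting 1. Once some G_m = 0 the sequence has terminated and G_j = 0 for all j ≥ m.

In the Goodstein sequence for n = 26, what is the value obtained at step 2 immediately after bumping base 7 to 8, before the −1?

54

(0) 26|_5 = 5^2 + 1 ↦ 6^2 + 1|_6 = 37 ⇒ 36
(1) 36|_6 = 6^2 ↦ 7^2|_7 = 49 ⇒ 48
(2) 48|_7 = 6·7 + 6 ↦ 6·8 + 6|_8 = 54 ⇒ 53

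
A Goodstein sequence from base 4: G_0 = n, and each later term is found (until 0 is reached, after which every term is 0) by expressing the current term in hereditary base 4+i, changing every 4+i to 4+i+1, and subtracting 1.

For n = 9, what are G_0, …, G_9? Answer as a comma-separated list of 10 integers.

9, 10, 11, 11, 11, 11, 11, 11, 11, 10

step 0: 9 = 2·4 + 1; sub 5 for 4: 2·5 + 1; = 11; G_1 = 11−1 = 10
step 1: 10 = 2·5; sub 6 for 5: 2·6; = 12; G_2 = 12−1 = 11
step 2: 11 = 6 + 5; sub 7 for 6: 7 + 5; = 12; G_3 = 12−1 = 11
step 3: 11 = 7 + 4; sub 8 for 7: 8 + 4; = 12; G_4 = 12−1 = 11
step 4: 11 = 8 + 3; sub 9 for 8: 9 + 3; = 12; G_5 = 12−1 = 11
step 5: 11 = 9 + 2; sub 10 for 9: 10 + 2; = 12; G_6 = 12−1 = 11
step 6: 11 = 10 + 1; sub 11 for 10: 11 + 1; = 12; G_7 = 12−1 = 11
step 7: 11 = 11; sub 12 for 11: 12; = 12; G_8 = 12−1 = 11
step 8: 11 = 11; sub 13 for 12: 11; = 11; G_9 = 11−1 = 10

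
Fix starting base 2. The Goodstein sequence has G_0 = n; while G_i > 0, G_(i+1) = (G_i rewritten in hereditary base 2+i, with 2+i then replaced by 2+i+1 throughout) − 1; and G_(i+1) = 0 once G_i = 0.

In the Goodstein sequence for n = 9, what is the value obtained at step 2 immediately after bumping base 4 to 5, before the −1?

9843

9 —HB2→ 2^(2 + 1) + 1 —bump→ 3^(3 + 1) + 1 = 82 —(−1)→ 81
81 —HB3→ 3^(3 + 1) —bump→ 4^(4 + 1) = 1024 —(−1)→ 1023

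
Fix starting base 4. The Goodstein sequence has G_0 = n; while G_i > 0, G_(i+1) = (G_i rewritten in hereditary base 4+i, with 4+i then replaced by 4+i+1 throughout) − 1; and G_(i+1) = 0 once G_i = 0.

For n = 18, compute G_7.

68

G_0 = 18. HB_4(18) = 4^2 + 2. Bump = 27. G_1 = 26.
G_1 = 26. HB_5(26) = 5^2 + 1. Bump = 37. G_2 = 36.
G_2 = 36. HB_6(36) = 6^2. Bump = 49. G_3 = 48.
G_3 = 48. HB_7(48) = 6·7 + 6. Bump = 54. G_4 = 53.
G_4 = 53. HB_8(53) = 6·8 + 5. Bump = 59. G_5 = 58.
G_5 = 58. HB_9(58) = 6·9 + 4. Bump = 64. G_6 = 63.
G_6 = 63. HB_10(63) = 6·10 + 3. Bump = 69. G_7 = 68.
G_7 = 68. HB_11(68) = 6·11 + 2. Bump = 74. G_8 = 73.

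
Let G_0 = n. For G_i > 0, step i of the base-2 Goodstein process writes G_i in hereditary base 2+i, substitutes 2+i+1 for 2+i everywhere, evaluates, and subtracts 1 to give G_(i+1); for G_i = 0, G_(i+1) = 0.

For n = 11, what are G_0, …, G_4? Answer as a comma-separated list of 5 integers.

i=0: 11 = 2^(2 + 1) + 2 + 1 (b=2); 2→3: 3^(3 + 1) + 3 + 1 = 85; 85−1 = 84
i=1: 84 = 3^(3 + 1) + 3 (b=3); 3→4: 4^(4 + 1) + 4 = 1028; 1028−1 = 1027
i=2: 1027 = 4^(4 + 1) + 3 (b=4); 4→5: 5^(5 + 1) + 3 = 15628; 15628−1 = 15627
i=3: 15627 = 5^(5 + 1) + 2 (b=5); 5→6: 6^(6 + 1) + 2 = 279938; 279938−1 = 279937

11, 84, 1027, 15627, 279937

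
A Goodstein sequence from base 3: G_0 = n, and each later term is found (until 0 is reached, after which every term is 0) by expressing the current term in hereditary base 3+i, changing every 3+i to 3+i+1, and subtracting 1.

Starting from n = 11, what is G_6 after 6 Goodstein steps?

(0) 11|_3 = 3^2 + 2 ↦ 4^2 + 2|_4 = 18 ⇒ 17
(1) 17|_4 = 4^2 + 1 ↦ 5^2 + 1|_5 = 26 ⇒ 25
(2) 25|_5 = 5^2 ↦ 6^2|_6 = 36 ⇒ 35
(3) 35|_6 = 5·6 + 5 ↦ 5·7 + 5|_7 = 40 ⇒ 39
(4) 39|_7 = 5·7 + 4 ↦ 5·8 + 4|_8 = 44 ⇒ 43
(5) 43|_8 = 5·8 + 3 ↦ 5·9 + 3|_9 = 48 ⇒ 47

47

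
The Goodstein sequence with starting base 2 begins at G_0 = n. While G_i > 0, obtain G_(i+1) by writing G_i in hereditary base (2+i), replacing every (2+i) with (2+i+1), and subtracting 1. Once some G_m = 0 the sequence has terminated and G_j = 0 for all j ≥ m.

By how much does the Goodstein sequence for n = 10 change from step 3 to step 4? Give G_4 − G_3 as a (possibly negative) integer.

264310

(0) 10|_2 = 2^(2 + 1) + 2 ↦ 3^(3 + 1) + 3|_3 = 84 ⇒ 83
(1) 83|_3 = 3^(3 + 1) + 2 ↦ 4^(4 + 1) + 2|_4 = 1026 ⇒ 1025
(2) 1025|_4 = 4^(4 + 1) + 1 ↦ 5^(5 + 1) + 1|_5 = 15626 ⇒ 15625
(3) 15625|_5 = 5^(5 + 1) ↦ 6^(6 + 1)|_6 = 279936 ⇒ 279935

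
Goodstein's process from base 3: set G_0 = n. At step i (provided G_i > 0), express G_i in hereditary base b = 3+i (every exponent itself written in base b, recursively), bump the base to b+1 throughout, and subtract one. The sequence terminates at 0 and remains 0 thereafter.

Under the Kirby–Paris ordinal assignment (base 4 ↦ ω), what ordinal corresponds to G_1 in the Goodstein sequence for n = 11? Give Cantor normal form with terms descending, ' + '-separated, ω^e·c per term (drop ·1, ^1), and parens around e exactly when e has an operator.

[0] 11 ≡ 3^2 + 2 (base 3). Lift 4: 18. −1: 17.
[1] 17 ≡ 4^2 + 1 (base 4). Lift 5: 26. −1: 25.

ω^2 + 1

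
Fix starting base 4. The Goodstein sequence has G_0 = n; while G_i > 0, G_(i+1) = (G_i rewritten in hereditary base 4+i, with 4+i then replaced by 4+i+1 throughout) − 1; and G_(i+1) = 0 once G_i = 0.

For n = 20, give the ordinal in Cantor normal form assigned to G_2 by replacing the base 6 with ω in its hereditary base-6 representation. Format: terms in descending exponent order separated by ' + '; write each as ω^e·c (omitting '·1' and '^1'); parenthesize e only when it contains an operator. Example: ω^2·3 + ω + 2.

ω^2 + 3

[0] 20 ≡ 4^2 + 4 (base 4). Lift 5: 30. −1: 29.
[1] 29 ≡ 5^2 + 4 (base 5). Lift 6: 40. −1: 39.
[2] 39 ≡ 6^2 + 3 (base 6). Lift 7: 52. −1: 51.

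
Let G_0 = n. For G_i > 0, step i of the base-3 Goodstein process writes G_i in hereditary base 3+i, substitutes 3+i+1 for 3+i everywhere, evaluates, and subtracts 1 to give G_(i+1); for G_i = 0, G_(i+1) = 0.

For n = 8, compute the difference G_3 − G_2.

1

[0] 8 ≡ 2·3 + 2 (base 3). Lift 4: 10. −1: 9.
[1] 9 ≡ 2·4 + 1 (base 4). Lift 5: 11. −1: 10.
[2] 10 ≡ 2·5 (base 5). Lift 6: 12. −1: 11.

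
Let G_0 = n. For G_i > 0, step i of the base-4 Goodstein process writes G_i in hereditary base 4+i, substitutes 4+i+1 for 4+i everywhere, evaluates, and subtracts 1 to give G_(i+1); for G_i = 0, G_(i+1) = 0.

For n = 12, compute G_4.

step 0: 12 = 3·4; sub 5 for 4: 3·5; = 15; G_1 = 15−1 = 14
step 1: 14 = 2·5 + 4; sub 6 for 5: 2·6 + 4; = 16; G_2 = 16−1 = 15
step 2: 15 = 2·6 + 3; sub 7 for 6: 2·7 + 3; = 17; G_3 = 17−1 = 16
step 3: 16 = 2·7 + 2; sub 8 for 7: 2·8 + 2; = 18; G_4 = 18−1 = 17
step 4: 17 = 2·8 + 1; sub 9 for 8: 2·9 + 1; = 19; G_5 = 19−1 = 18

17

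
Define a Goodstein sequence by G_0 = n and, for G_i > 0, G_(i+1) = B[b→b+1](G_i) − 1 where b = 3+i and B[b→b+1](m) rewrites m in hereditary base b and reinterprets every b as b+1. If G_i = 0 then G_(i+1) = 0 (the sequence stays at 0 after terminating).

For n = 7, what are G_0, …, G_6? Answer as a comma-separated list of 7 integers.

(0) 7|_3 = 2·3 + 1 ↦ 2·4 + 1|_4 = 9 ⇒ 8
(1) 8|_4 = 2·4 ↦ 2·5|_5 = 10 ⇒ 9
(2) 9|_5 = 5 + 4 ↦ 6 + 4|_6 = 10 ⇒ 9
(3) 9|_6 = 6 + 3 ↦ 7 + 3|_7 = 10 ⇒ 9
(4) 9|_7 = 7 + 2 ↦ 8 + 2|_8 = 10 ⇒ 9
(5) 9|_8 = 8 + 1 ↦ 9 + 1|_9 = 10 ⇒ 9

7, 8, 9, 9, 9, 9, 9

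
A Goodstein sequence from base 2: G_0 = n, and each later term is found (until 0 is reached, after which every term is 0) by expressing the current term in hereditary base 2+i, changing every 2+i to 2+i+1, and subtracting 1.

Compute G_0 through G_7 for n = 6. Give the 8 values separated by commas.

6 —HB2→ 2^2 + 2 —bump→ 3^3 + 3 = 30 —(−1)→ 29
29 —HB3→ 3^3 + 2 —bump→ 4^4 + 2 = 258 —(−1)→ 257
257 —HB4→ 4^4 + 1 —bump→ 5^5 + 1 = 3126 —(−1)→ 3125
3125 —HB5→ 5^5 —bump→ 6^6 = 46656 —(−1)→ 46655
46655 —HB6→ 5·6^5 + 5·6^4 + 5·6^3 + 5·6^2 + 5·6 + 5 —bump→ 5·7^5 + 5·7^4 + 5·7^3 + 5·7^2 + 5·7 + 5 = 98040 —(−1)→ 98039
98039 —HB7→ 5·7^5 + 5·7^4 + 5·7^3 + 5·7^2 + 5·7 + 4 —bump→ 5·8^5 + 5·8^4 + 5·8^3 + 5·8^2 + 5·8 + 4 = 187244 —(−1)→ 187243
187243 —HB8→ 5·8^5 + 5·8^4 + 5·8^3 + 5·8^2 + 5·8 + 3 —bump→ 5·9^5 + 5·9^4 + 5·9^3 + 5·9^2 + 5·9 + 3 = 332148 —(−1)→ 332147

6, 29, 257, 3125, 46655, 98039, 187243, 332147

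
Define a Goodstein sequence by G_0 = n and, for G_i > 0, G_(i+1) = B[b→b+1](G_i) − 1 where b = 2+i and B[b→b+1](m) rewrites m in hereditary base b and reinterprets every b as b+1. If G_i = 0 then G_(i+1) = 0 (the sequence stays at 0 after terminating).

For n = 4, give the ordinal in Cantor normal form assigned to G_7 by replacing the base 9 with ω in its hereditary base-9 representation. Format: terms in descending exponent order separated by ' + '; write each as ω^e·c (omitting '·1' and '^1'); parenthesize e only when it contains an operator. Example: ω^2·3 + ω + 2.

[0] 4 ≡ 2^2 (base 2). Lift 3: 27. −1: 26.
[1] 26 ≡ 2·3^2 + 2·3 + 2 (base 3). Lift 4: 42. −1: 41.
[2] 41 ≡ 2·4^2 + 2·4 + 1 (base 4). Lift 5: 61. −1: 60.
[3] 60 ≡ 2·5^2 + 2·5 (base 5). Lift 6: 84. −1: 83.
[4] 83 ≡ 2·6^2 + 6 + 5 (base 6). Lift 7: 110. −1: 109.
[5] 109 ≡ 2·7^2 + 7 + 4 (base 7). Lift 8: 140. −1: 139.
[6] 139 ≡ 2·8^2 + 8 + 3 (base 8). Lift 9: 174. −1: 173.
[7] 173 ≡ 2·9^2 + 9 + 2 (base 9). Lift 10: 212. −1: 211.

ω^2·2 + ω + 2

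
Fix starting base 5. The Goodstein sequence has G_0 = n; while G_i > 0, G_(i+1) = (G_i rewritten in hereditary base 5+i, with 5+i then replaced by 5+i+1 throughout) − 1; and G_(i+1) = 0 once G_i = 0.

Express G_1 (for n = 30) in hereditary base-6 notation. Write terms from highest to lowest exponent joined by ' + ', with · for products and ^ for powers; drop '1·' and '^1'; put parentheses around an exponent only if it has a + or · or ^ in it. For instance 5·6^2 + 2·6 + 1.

6^2 + 5

G_0 = 30. HB_5(30) = 5^2 + 5. Bump = 42. G_1 = 41.
G_1 = 41. HB_6(41) = 6^2 + 5. Bump = 54. G_2 = 53.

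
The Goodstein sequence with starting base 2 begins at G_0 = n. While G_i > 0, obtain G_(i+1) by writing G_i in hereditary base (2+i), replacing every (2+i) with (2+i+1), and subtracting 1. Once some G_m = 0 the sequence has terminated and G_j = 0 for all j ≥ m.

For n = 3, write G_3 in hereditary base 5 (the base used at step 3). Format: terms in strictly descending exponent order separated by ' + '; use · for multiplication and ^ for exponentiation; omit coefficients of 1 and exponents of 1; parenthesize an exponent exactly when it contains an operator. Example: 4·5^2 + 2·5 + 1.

2

base 2: 3 = 2 + 1; at 3: 3 + 1 = 4; next = 3
base 3: 3 = 3; at 4: 4 = 4; next = 3
base 4: 3 = 3; at 5: 3 = 3; next = 2
base 5: 2 = 2; at 6: 2 = 2; next = 1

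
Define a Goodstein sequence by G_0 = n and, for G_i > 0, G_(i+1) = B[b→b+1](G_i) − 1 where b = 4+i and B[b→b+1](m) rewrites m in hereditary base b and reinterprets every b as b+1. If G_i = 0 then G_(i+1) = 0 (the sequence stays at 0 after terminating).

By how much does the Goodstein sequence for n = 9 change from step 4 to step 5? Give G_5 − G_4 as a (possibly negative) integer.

base 4: 9 = 2·4 + 1; at 5: 2·5 + 1 = 11; next = 10
base 5: 10 = 2·5; at 6: 2·6 = 12; next = 11
base 6: 11 = 6 + 5; at 7: 7 + 5 = 12; next = 11
base 7: 11 = 7 + 4; at 8: 8 + 4 = 12; next = 11
base 8: 11 = 8 + 3; at 9: 9 + 3 = 12; next = 11

0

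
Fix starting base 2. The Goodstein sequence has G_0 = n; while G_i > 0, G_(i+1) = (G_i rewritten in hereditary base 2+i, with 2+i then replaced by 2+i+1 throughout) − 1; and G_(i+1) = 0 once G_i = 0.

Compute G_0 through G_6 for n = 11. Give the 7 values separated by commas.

11, 84, 1027, 15627, 279937, 5764801, 134217727

step 0: 11 = 2^(2 + 1) + 2 + 1; sub 3 for 2: 3^(3 + 1) + 3 + 1; = 85; G_1 = 85−1 = 84
step 1: 84 = 3^(3 + 1) + 3; sub 4 for 3: 4^(4 + 1) + 4; = 1028; G_2 = 1028−1 = 1027
step 2: 1027 = 4^(4 + 1) + 3; sub 5 for 4: 5^(5 + 1) + 3; = 15628; G_3 = 15628−1 = 15627
step 3: 15627 = 5^(5 + 1) + 2; sub 6 for 5: 6^(6 + 1) + 2; = 279938; G_4 = 279938−1 = 279937
step 4: 279937 = 6^(6 + 1) + 1; sub 7 for 6: 7^(7 + 1) + 1; = 5764802; G_5 = 5764802−1 = 5764801
step 5: 5764801 = 7^(7 + 1); sub 8 for 7: 8^(8 + 1); = 134217728; G_6 = 134217728−1 = 134217727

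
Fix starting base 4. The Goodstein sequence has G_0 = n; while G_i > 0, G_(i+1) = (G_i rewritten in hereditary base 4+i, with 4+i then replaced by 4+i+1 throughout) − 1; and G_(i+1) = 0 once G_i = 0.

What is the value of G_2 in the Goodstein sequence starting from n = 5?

(0) 5|_4 = 4 + 1 ↦ 5 + 1|_5 = 6 ⇒ 5
(1) 5|_5 = 5 ↦ 6|_6 = 6 ⇒ 5
(2) 5|_6 = 5 ↦ 5|_7 = 5 ⇒ 4

5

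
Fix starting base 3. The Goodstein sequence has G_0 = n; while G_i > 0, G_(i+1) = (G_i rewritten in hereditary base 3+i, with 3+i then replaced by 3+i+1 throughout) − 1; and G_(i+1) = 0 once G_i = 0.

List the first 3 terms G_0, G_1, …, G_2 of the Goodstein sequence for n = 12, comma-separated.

base 3: 12 = 3^2 + 3; at 4: 4^2 + 4 = 20; next = 19
base 4: 19 = 4^2 + 3; at 5: 5^2 + 3 = 28; next = 27

12, 19, 27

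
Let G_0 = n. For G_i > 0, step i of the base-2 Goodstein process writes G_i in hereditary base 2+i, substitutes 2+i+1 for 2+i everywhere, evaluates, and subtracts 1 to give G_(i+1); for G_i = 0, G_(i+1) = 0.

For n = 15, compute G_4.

[0] 15 ≡ 2^(2 + 1) + 2^2 + 2 + 1 (base 2). Lift 3: 112. −1: 111.
[1] 111 ≡ 3^(3 + 1) + 3^3 + 3 (base 3). Lift 4: 1284. −1: 1283.
[2] 1283 ≡ 4^(4 + 1) + 4^4 + 3 (base 4). Lift 5: 18753. −1: 18752.
[3] 18752 ≡ 5^(5 + 1) + 5^5 + 2 (base 5). Lift 6: 326594. −1: 326593.
[4] 326593 ≡ 6^(6 + 1) + 6^6 + 1 (base 6). Lift 7: 6588345. −1: 6588344.

326593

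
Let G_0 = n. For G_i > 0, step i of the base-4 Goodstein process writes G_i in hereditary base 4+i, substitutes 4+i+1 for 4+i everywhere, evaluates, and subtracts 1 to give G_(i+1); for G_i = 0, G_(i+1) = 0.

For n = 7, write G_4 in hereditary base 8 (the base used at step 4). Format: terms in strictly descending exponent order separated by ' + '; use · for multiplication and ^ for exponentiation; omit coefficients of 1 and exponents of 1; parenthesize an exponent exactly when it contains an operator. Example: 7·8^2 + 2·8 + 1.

7

G_0=7  [base 4] 4 + 3  →[4↦5]→  5 + 3 = 8  −1 ⇒ G_1=7
G_1=7  [base 5] 5 + 2  →[5↦6]→  6 + 2 = 8  −1 ⇒ G_2=7
G_2=7  [base 6] 6 + 1  →[6↦7]→  7 + 1 = 8  −1 ⇒ G_3=7
G_3=7  [base 7] 7  →[7↦8]→  8 = 8  −1 ⇒ G_4=7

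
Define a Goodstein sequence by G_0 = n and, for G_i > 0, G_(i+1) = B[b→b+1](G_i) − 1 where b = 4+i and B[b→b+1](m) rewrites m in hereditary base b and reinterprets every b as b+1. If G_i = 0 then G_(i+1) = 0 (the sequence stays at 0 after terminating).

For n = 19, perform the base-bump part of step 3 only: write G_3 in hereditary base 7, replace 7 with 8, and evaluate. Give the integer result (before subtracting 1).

64

[0] 19 ≡ 4^2 + 3 (base 4). Lift 5: 28. −1: 27.
[1] 27 ≡ 5^2 + 2 (base 5). Lift 6: 38. −1: 37.
[2] 37 ≡ 6^2 + 1 (base 6). Lift 7: 50. −1: 49.
[3] 49 ≡ 7^2 (base 7). Lift 8: 64. −1: 63.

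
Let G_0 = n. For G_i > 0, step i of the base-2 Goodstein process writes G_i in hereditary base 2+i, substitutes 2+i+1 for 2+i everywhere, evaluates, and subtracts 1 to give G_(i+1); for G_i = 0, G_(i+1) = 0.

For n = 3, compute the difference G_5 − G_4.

(0) 3|_2 = 2 + 1 ↦ 3 + 1|_3 = 4 ⇒ 3
(1) 3|_3 = 3 ↦ 4|_4 = 4 ⇒ 3
(2) 3|_4 = 3 ↦ 3|_5 = 3 ⇒ 2
(3) 2|_5 = 2 ↦ 2|_6 = 2 ⇒ 1
(4) 1|_6 = 1 ↦ 1|_7 = 1 ⇒ 0

-1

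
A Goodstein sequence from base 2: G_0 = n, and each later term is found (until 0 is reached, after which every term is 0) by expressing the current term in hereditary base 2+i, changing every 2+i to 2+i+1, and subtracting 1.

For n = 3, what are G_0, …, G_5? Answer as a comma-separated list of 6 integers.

[0] 3 ≡ 2 + 1 (base 2). Lift 3: 4. −1: 3.
[1] 3 ≡ 3 (base 3). Lift 4: 4. −1: 3.
[2] 3 ≡ 3 (base 4). Lift 5: 3. −1: 2.
[3] 2 ≡ 2 (base 5). Lift 6: 2. −1: 1.
[4] 1 ≡ 1 (base 6). Lift 7: 1. −1: 0.

3, 3, 3, 2, 1, 0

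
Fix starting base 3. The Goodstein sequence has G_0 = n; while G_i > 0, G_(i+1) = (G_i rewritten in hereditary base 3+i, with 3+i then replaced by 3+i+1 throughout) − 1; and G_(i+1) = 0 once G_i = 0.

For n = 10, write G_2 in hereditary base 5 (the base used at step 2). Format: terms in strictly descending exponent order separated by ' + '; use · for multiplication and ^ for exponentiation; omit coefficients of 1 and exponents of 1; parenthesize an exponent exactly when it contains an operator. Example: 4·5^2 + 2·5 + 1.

4·5 + 4

(0) 10|_3 = 3^2 + 1 ↦ 4^2 + 1|_4 = 17 ⇒ 16
(1) 16|_4 = 4^2 ↦ 5^2|_5 = 25 ⇒ 24
(2) 24|_5 = 4·5 + 4 ↦ 4·6 + 4|_6 = 28 ⇒ 27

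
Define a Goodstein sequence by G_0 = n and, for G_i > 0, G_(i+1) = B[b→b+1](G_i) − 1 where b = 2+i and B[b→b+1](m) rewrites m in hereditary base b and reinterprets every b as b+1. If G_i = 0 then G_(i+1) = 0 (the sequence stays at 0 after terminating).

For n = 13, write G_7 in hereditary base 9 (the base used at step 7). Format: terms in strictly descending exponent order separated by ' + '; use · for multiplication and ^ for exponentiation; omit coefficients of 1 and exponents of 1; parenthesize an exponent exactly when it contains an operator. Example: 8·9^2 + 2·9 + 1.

9^(9 + 1) + 3·9^3 + 3·9^2 + 2·9 + 6

(0) 13|_2 = 2^(2 + 1) + 2^2 + 1 ↦ 3^(3 + 1) + 3^3 + 1|_3 = 109 ⇒ 108
(1) 108|_3 = 3^(3 + 1) + 3^3 ↦ 4^(4 + 1) + 4^4|_4 = 1280 ⇒ 1279
(2) 1279|_4 = 4^(4 + 1) + 3·4^3 + 3·4^2 + 3·4 + 3 ↦ 5^(5 + 1) + 3·5^3 + 3·5^2 + 3·5 + 3|_5 = 16093 ⇒ 16092
(3) 16092|_5 = 5^(5 + 1) + 3·5^3 + 3·5^2 + 3·5 + 2 ↦ 6^(6 + 1) + 3·6^3 + 3·6^2 + 3·6 + 2|_6 = 280712 ⇒ 280711
(4) 280711|_6 = 6^(6 + 1) + 3·6^3 + 3·6^2 + 3·6 + 1 ↦ 7^(7 + 1) + 3·7^3 + 3·7^2 + 3·7 + 1|_7 = 5765999 ⇒ 5765998
(5) 5765998|_7 = 7^(7 + 1) + 3·7^3 + 3·7^2 + 3·7 ↦ 8^(8 + 1) + 3·8^3 + 3·8^2 + 3·8|_8 = 134219480 ⇒ 134219479
(6) 134219479|_8 = 8^(8 + 1) + 3·8^3 + 3·8^2 + 2·8 + 7 ↦ 9^(9 + 1) + 3·9^3 + 3·9^2 + 2·9 + 7|_9 = 3486786856 ⇒ 3486786855
(7) 3486786855|_9 = 9^(9 + 1) + 3·9^3 + 3·9^2 + 2·9 + 6 ↦ 10^(10 + 1) + 3·10^3 + 3·10^2 + 2·10 + 6|_10 = 100000003326 ⇒ 100000003325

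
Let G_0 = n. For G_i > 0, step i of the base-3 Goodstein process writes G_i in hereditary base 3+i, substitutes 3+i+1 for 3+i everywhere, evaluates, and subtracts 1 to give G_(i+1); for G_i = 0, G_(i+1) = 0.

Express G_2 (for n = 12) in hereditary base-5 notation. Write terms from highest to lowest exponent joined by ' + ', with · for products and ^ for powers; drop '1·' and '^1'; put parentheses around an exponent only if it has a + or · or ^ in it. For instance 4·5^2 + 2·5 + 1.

12 —HB3→ 3^2 + 3 —bump→ 4^2 + 4 = 20 —(−1)→ 19
19 —HB4→ 4^2 + 3 —bump→ 5^2 + 3 = 28 —(−1)→ 27
27 —HB5→ 5^2 + 2 —bump→ 6^2 + 2 = 38 —(−1)→ 37

5^2 + 2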